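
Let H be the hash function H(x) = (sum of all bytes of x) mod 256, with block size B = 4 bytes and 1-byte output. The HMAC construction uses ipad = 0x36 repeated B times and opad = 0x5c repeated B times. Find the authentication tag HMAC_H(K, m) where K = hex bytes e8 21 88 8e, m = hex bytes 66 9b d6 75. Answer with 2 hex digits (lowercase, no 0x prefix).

Key hex bytes e8 21 88 8e is exactly B = 4 bytes: K' = e8 21 88 8e.
K' ⊕ ipad = de 17 be b8.  K' ⊕ opad = b4 7d d4 d2.
Inner input = (K'⊕ipad) ∥ m = de 17 be b8 ∥ 66 9b d6 75.
Inner hash: sum = 222+23+190+184+102+155+214+117 = 1207; mod 256 = 183 → b7.
Outer input = (K'⊕opad) ∥ inner = b4 7d d4 d2 ∥ b7.
Outer hash (tag): sum = 180+125+212+210+183 = 910; mod 256 = 142 → 8e.

8e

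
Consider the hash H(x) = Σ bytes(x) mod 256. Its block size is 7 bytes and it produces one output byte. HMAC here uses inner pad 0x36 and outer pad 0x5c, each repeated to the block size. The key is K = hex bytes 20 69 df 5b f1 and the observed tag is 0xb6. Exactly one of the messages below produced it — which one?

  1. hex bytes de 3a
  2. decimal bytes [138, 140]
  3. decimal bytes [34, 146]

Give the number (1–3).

Key hex bytes 20 69 df 5b f1 is 5 bytes ≤ B = 7; zero-pad to 7 bytes: K' = 20 69 df 5b f1 00 00.
K' ⊕ ipad = 16 5f e9 6d c7 36 36; K' ⊕ opad = 7c 35 83 07 ad 5c 5c.
m1: inner = H(16 5f e9 6d c7 36 36 de 3a) = 16; tag = H(7c 35 83 07 ad 5c 5c 16) = b6 ← matches
m2: inner = H(16 5f e9 6d c7 36 36 8a 8c) = 14; tag = H(7c 35 83 07 ad 5c 5c 14) = b4
m3: inner = H(16 5f e9 6d c7 36 36 22 92) = b2; tag = H(7c 35 83 07 ad 5c 5c b2) = 52

1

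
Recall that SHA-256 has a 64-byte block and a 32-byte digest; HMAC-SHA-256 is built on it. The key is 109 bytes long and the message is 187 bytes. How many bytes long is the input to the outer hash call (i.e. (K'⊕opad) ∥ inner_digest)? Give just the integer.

96

Key is 109 > 64 bytes, so it is hashed to 32 bytes then zero-padded to 64: |K'| = 64.
Outer input = (K'⊕opad) ∥ H(inner) → 64 + 32 = 96 bytes.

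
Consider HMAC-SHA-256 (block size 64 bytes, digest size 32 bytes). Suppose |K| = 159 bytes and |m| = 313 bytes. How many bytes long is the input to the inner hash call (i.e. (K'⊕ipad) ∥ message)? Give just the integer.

Key is 159 > 64 bytes, so it is hashed to 32 bytes then zero-padded to 64: |K'| = 64.
Inner input = (K'⊕ipad) ∥ m → 64 + 313 = 377 bytes.

377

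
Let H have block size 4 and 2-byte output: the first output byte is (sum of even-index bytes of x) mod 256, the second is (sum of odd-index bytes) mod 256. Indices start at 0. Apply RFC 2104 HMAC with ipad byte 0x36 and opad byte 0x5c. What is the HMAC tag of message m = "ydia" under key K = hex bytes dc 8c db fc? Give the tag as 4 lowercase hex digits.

Key hex bytes dc 8c db fc is exactly B = 4 bytes: K' = dc 8c db fc.
K' ⊕ ipad = ea ba ed ca.  K' ⊕ opad = 80 d0 87 a0.
Inner input = (K'⊕ipad) ∥ m = ea ba ed ca ∥ 79 64 69 61.
Inner hash: even-index sum = 697 mod 256 = 185; odd-index sum = 585 mod 256 = 73 → b9 49.
Outer input = (K'⊕opad) ∥ inner = 80 d0 87 a0 ∥ b9 49.
Outer hash (tag): even-index sum = 448 mod 256 = 192; odd-index sum = 441 mod 256 = 185 → c0 b9.

c0b9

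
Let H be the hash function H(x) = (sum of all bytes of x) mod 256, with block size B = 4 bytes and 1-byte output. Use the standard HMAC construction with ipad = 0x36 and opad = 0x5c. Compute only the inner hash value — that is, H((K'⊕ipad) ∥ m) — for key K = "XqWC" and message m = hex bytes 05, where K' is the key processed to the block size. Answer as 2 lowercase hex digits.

90

Key "XqWC" = 58 71 57 43 is exactly B = 4 bytes: K' = 58 71 57 43.
K' ⊕ ipad = 6e 47 61 75.
Inner input = 6e 47 61 75 ∥ 05.
Inner hash: sum = 110+71+97+117+5 = 400; mod 256 = 144 → 90.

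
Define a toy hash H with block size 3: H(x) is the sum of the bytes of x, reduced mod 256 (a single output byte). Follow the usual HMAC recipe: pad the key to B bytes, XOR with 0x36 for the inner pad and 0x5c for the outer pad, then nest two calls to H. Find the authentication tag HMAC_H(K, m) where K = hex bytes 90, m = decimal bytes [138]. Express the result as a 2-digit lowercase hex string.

20

Key hex bytes 90 is 1 byte ≤ B = 3; zero-pad to 3 bytes: K' = 90 00 00.
K' ⊕ ipad = a6 36 36.  K' ⊕ opad = cc 5c 5c.
Inner input = (K'⊕ipad) ∥ m = a6 36 36 ∥ 8a.
Inner hash: sum = 166+54+54+138 = 412; mod 256 = 156 → 9c.
Outer input = (K'⊕opad) ∥ inner = cc 5c 5c ∥ 9c.
Outer hash (tag): sum = 204+92+92+156 = 544; mod 256 = 32 → 20.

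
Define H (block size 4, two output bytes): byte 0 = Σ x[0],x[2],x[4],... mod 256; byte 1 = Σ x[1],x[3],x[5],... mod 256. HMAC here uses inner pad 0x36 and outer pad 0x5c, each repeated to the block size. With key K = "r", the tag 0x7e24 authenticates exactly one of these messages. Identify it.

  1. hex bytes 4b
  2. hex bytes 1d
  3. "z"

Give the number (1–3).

Key "r" = 72 is 1 byte ≤ B = 4; zero-pad to 4 bytes: K' = 72 00 00 00.
K' ⊕ ipad = 44 36 36 36; K' ⊕ opad = 2e 5c 5c 5c.
m1: inner = H(44 36 36 36 4b) = c5 6c; tag = H(2e 5c 5c 5c c5 6c) = 4f24
m2: inner = H(44 36 36 36 1d) = 97 6c; tag = H(2e 5c 5c 5c 97 6c) = 2124
m3: inner = H(44 36 36 36 7a) = f4 6c; tag = H(2e 5c 5c 5c f4 6c) = 7e24 ← matches

3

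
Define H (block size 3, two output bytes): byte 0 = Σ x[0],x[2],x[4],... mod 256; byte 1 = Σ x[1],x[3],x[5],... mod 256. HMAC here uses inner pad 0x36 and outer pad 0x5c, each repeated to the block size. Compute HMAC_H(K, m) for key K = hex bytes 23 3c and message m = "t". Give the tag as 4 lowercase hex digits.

59ab

Key hex bytes 23 3c is 2 bytes ≤ B = 3; zero-pad to 3 bytes: K' = 23 3c 00.
K' ⊕ ipad = 15 0a 36.  K' ⊕ opad = 7f 60 5c.
Inner input = (K'⊕ipad) ∥ m = 15 0a 36 ∥ 74.
Inner hash: even-index sum = 75 mod 256 = 75; odd-index sum = 126 mod 256 = 126 → 4b 7e.
Outer input = (K'⊕opad) ∥ inner = 7f 60 5c ∥ 4b 7e.
Outer hash (tag): even-index sum = 345 mod 256 = 89; odd-index sum = 171 mod 256 = 171 → 59 ab.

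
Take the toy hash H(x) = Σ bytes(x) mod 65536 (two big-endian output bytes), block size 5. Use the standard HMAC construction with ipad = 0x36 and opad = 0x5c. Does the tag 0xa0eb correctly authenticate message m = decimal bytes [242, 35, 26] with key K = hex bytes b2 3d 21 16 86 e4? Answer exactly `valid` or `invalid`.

Key hex bytes b2 3d 21 16 86 e4 is 6 bytes > B = 5, so hash it first: H(key) = 02 90, then zero-pad to 5 bytes: K' = 02 90 00 00 00.
K' ⊕ ipad = 34 a6 36 36 36; K' ⊕ opad = 5e cc 5c 5c 5c.
Inner hash: sum = 52+166+54+54+54+242+35+26 = 683 → 02 ab.
Outer hash (recomputed tag): sum = 94+204+92+92+92+2+171 = 747 → 02 eb.
Recomputed tag = 02eb; claimed = a0eb → mismatch.

invalid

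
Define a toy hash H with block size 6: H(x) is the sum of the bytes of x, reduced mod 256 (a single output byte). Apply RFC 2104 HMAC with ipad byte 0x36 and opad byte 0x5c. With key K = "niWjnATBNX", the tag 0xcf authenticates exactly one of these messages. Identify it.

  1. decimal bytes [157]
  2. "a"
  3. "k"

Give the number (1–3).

Key "niWjnATBNX" = 6e 69 57 6a 6e 41 54 42 4e 58 is 10 bytes > B = 6, so hash it first: H(key) = 83, then zero-pad to 6 bytes: K' = 83 00 00 00 00 00.
K' ⊕ ipad = b5 36 36 36 36 36; K' ⊕ opad = df 5c 5c 5c 5c 5c.
m1: inner = H(b5 36 36 36 36 36 9d) = 60; tag = H(df 5c 5c 5c 5c 5c 60) = 0b
m2: inner = H(b5 36 36 36 36 36 61) = 24; tag = H(df 5c 5c 5c 5c 5c 24) = cf ← matches
m3: inner = H(b5 36 36 36 36 36 6b) = 2e; tag = H(df 5c 5c 5c 5c 5c 2e) = d9

2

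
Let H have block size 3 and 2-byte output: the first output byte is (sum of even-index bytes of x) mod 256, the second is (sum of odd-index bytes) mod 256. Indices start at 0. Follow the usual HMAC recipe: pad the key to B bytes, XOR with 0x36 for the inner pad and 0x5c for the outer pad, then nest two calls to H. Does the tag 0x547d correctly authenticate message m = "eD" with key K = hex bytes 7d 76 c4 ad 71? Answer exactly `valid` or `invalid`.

invalid

Key hex bytes 7d 76 c4 ad 71 is 5 bytes > B = 3, so hash it first: H(key) = b2 23, then zero-pad to 3 bytes: K' = b2 23 00.
K' ⊕ ipad = 84 15 36; K' ⊕ opad = ee 7f 5c.
Inner hash: even-index sum = 254 mod 256 = 254; odd-index sum = 122 mod 256 = 122 → fe 7a.
Outer hash (recomputed tag): even-index sum = 452 mod 256 = 196; odd-index sum = 381 mod 256 = 125 → c4 7d.
Recomputed tag = c47d; claimed = 547d → mismatch.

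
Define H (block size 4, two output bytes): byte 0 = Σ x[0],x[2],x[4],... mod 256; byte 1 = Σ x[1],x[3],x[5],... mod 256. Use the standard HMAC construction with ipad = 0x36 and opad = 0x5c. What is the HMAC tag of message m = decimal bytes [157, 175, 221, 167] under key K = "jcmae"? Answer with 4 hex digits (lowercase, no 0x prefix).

Key "jcmae" = 6a 63 6d 61 65 is 5 bytes > B = 4, so hash it first: H(key) = 3c c4, then zero-pad to 4 bytes: K' = 3c c4 00 00.
K' ⊕ ipad = 0a f2 36 36.  K' ⊕ opad = 60 98 5c 5c.
Inner input = (K'⊕ipad) ∥ m = 0a f2 36 36 ∥ 9d af dd a7.
Inner hash: even-index sum = 442 mod 256 = 186; odd-index sum = 638 mod 256 = 126 → ba 7e.
Outer input = (K'⊕opad) ∥ inner = 60 98 5c 5c ∥ ba 7e.
Outer hash (tag): even-index sum = 374 mod 256 = 118; odd-index sum = 370 mod 256 = 114 → 76 72.

7672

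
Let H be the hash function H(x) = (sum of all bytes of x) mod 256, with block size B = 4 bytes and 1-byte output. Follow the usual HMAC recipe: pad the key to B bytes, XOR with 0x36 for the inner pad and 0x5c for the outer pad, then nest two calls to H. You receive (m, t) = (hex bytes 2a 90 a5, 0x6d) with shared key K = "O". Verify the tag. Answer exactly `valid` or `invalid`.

invalid

Key "O" = 4f is 1 byte ≤ B = 4; zero-pad to 4 bytes: K' = 4f 00 00 00.
K' ⊕ ipad = 79 36 36 36; K' ⊕ opad = 13 5c 5c 5c.
Inner hash: sum = 121+54+54+54+42+144+165 = 634; mod 256 = 122 → 7a.
Outer hash (recomputed tag): sum = 19+92+92+92+122 = 417; mod 256 = 161 → a1.
Recomputed tag = a1; claimed = 6d → mismatch.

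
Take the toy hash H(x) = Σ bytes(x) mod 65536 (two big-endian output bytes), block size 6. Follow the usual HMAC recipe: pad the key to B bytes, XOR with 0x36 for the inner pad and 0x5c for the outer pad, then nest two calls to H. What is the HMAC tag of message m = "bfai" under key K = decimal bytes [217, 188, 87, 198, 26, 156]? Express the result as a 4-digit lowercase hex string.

Key decimal bytes [217, 188, 87, 198, 26, 156] = d9 bc 57 c6 1a 9c is exactly B = 6 bytes: K' = d9 bc 57 c6 1a 9c.
K' ⊕ ipad = ef 8a 61 f0 2c aa.  K' ⊕ opad = 85 e0 0b 9a 46 c0.
Inner input = (K'⊕ipad) ∥ m = ef 8a 61 f0 2c aa ∥ 62 66 61 69.
Inner hash: sum = 239+138+97+240+44+170+98+102+97+105 = 1330 → 05 32.
Outer input = (K'⊕opad) ∥ inner = 85 e0 0b 9a 46 c0 ∥ 05 32.
Outer hash (tag): sum = 133+224+11+154+70+192+5+50 = 839 → 03 47.

0347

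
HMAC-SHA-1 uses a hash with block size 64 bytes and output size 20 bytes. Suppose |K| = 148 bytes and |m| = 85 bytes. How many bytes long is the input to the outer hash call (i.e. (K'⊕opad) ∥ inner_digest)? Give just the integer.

Key is 148 > 64 bytes, so it is hashed to 20 bytes then zero-padded to 64: |K'| = 64.
Outer input = (K'⊕opad) ∥ H(inner) → 64 + 20 = 84 bytes.

84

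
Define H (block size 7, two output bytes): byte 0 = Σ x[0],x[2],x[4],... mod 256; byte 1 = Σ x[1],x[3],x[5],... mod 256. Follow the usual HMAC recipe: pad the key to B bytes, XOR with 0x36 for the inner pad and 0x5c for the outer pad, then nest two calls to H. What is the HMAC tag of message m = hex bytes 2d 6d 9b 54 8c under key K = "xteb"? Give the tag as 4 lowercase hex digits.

3590

Key "xteb" = 78 74 65 62 is 4 bytes ≤ B = 7; zero-pad to 7 bytes: K' = 78 74 65 62 00 00 00.
K' ⊕ ipad = 4e 42 53 54 36 36 36.  K' ⊕ opad = 24 28 39 3e 5c 5c 5c.
Inner input = (K'⊕ipad) ∥ m = 4e 42 53 54 36 36 36 ∥ 2d 6d 9b 54 8c.
Inner hash: even-index sum = 462 mod 256 = 206; odd-index sum = 544 mod 256 = 32 → ce 20.
Outer input = (K'⊕opad) ∥ inner = 24 28 39 3e 5c 5c 5c ∥ ce 20.
Outer hash (tag): even-index sum = 309 mod 256 = 53; odd-index sum = 400 mod 256 = 144 → 35 90.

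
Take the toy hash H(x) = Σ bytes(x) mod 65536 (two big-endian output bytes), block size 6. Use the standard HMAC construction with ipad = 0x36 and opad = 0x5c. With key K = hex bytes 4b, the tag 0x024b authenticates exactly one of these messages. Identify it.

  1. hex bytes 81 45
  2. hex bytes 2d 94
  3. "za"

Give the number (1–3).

Key hex bytes 4b is 1 byte ≤ B = 6; zero-pad to 6 bytes: K' = 4b 00 00 00 00 00.
K' ⊕ ipad = 7d 36 36 36 36 36; K' ⊕ opad = 17 5c 5c 5c 5c 5c.
m1: inner = H(7d 36 36 36 36 36 81 45) = 02 51; tag = H(17 5c 5c 5c 5c 5c 02 51) = 0236
m2: inner = H(7d 36 36 36 36 36 2d 94) = 02 4c; tag = H(17 5c 5c 5c 5c 5c 02 4c) = 0231
m3: inner = H(7d 36 36 36 36 36 7a 61) = 02 66; tag = H(17 5c 5c 5c 5c 5c 02 66) = 024b ← matches

3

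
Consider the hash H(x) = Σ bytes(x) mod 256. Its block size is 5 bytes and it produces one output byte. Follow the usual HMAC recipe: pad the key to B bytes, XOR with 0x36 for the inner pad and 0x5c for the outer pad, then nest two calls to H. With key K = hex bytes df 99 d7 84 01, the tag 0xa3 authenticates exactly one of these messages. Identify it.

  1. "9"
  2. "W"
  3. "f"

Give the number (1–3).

1

Key hex bytes df 99 d7 84 01 is exactly B = 5 bytes: K' = df 99 d7 84 01.
K' ⊕ ipad = e9 af e1 b2 37; K' ⊕ opad = 83 c5 8b d8 5d.
m1: inner = H(e9 af e1 b2 37 39) = 9b; tag = H(83 c5 8b d8 5d 9b) = a3 ← matches
m2: inner = H(e9 af e1 b2 37 57) = b9; tag = H(83 c5 8b d8 5d b9) = c1
m3: inner = H(e9 af e1 b2 37 66) = c8; tag = H(83 c5 8b d8 5d c8) = d0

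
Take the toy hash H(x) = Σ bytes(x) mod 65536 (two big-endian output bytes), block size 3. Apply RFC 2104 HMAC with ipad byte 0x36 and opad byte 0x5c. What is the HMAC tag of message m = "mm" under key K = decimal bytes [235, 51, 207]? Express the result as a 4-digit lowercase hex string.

0270

Key decimal bytes [235, 51, 207] = eb 33 cf is exactly B = 3 bytes: K' = eb 33 cf.
K' ⊕ ipad = dd 05 f9.  K' ⊕ opad = b7 6f 93.
Inner input = (K'⊕ipad) ∥ m = dd 05 f9 ∥ 6d 6d.
Inner hash: sum = 221+5+249+109+109 = 693 → 02 b5.
Outer input = (K'⊕opad) ∥ inner = b7 6f 93 ∥ 02 b5.
Outer hash (tag): sum = 183+111+147+2+181 = 624 → 02 70.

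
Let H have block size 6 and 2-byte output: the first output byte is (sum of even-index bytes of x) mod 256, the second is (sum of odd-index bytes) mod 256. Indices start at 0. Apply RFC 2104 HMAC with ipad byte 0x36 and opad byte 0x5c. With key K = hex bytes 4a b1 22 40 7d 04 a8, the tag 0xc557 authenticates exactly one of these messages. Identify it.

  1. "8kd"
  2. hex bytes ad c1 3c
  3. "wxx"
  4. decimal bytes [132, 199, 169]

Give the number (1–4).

4

Key hex bytes 4a b1 22 40 7d 04 a8 is 7 bytes > B = 6, so hash it first: H(key) = 91 f5, then zero-pad to 6 bytes: K' = 91 f5 00 00 00 00.
K' ⊕ ipad = a7 c3 36 36 36 36; K' ⊕ opad = cd a9 5c 5c 5c 5c.
m1: inner = H(a7 c3 36 36 36 36 38 6b 64) = af 9a; tag = H(cd a9 5c 5c 5c 5c af 9a) = 34fb
m2: inner = H(a7 c3 36 36 36 36 ad c1 3c) = fc f0; tag = H(cd a9 5c 5c 5c 5c fc f0) = 8151
m3: inner = H(a7 c3 36 36 36 36 77 78 78) = 02 a7; tag = H(cd a9 5c 5c 5c 5c 02 a7) = 8708
m4: inner = H(a7 c3 36 36 36 36 84 c7 a9) = 40 f6; tag = H(cd a9 5c 5c 5c 5c 40 f6) = c557 ← matches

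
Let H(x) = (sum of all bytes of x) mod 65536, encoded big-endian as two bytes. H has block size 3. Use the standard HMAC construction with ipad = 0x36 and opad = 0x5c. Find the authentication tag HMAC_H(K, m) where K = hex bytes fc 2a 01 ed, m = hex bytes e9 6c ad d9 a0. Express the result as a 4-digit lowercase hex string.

Key hex bytes fc 2a 01 ed is 4 bytes > B = 3, so hash it first: H(key) = 02 14, then zero-pad to 3 bytes: K' = 02 14 00.
K' ⊕ ipad = 34 22 36.  K' ⊕ opad = 5e 48 5c.
Inner input = (K'⊕ipad) ∥ m = 34 22 36 ∥ e9 6c ad d9 a0.
Inner hash: sum = 52+34+54+233+108+173+217+160 = 1031 → 04 07.
Outer input = (K'⊕opad) ∥ inner = 5e 48 5c ∥ 04 07.
Outer hash (tag): sum = 94+72+92+4+7 = 269 → 01 0d.

010d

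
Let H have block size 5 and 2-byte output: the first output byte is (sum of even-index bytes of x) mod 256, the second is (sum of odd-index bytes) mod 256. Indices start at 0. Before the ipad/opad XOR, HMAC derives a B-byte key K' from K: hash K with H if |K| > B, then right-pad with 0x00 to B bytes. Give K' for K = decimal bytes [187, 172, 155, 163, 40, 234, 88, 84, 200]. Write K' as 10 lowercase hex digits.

9e8d000000

|K| = 9 > B = 5, so first hash the key.
H(K): even-index sum = 670 mod 256 = 158; odd-index sum = 653 mod 256 = 141 → 9e 8d.
Zero-pad H(K) = 9e 8d to 5 bytes: K' = 9e 8d 00 00 00.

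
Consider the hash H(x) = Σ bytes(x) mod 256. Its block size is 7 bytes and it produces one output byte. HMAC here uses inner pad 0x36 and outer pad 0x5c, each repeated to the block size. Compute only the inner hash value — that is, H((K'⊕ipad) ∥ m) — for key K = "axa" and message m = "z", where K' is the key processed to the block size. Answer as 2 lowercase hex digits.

Key "axa" = 61 78 61 is 3 bytes ≤ B = 7; zero-pad to 7 bytes: K' = 61 78 61 00 00 00 00.
K' ⊕ ipad = 57 4e 57 36 36 36 36.
Inner input = 57 4e 57 36 36 36 36 ∥ 7a.
Inner hash: sum = 87+78+87+54+54+54+54+122 = 590; mod 256 = 78 → 4e.

4e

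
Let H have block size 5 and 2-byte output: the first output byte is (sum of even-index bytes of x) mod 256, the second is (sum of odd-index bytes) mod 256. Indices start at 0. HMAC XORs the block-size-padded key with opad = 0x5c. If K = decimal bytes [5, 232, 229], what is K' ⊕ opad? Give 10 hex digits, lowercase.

Key decimal bytes [5, 232, 229] = 05 e8 e5 is 3 bytes ≤ B = 5; zero-pad to 5 bytes: K' = 05 e8 e5 00 00.
XOR each byte with 0x5c: 05⊕5c=59, e8⊕5c=b4, e5⊕5c=b9, 00⊕5c=5c, 00⊕5c=5c.

59b4b95c5c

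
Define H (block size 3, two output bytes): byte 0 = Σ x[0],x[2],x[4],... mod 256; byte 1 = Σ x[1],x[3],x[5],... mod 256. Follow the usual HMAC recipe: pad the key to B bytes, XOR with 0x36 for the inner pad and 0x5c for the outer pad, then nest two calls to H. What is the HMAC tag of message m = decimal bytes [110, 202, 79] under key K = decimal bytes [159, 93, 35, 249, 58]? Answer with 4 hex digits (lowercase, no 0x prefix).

Key decimal bytes [159, 93, 35, 249, 58] = 9f 5d 23 f9 3a is 5 bytes > B = 3, so hash it first: H(key) = fc 56, then zero-pad to 3 bytes: K' = fc 56 00.
K' ⊕ ipad = ca 60 36.  K' ⊕ opad = a0 0a 5c.
Inner input = (K'⊕ipad) ∥ m = ca 60 36 ∥ 6e ca 4f.
Inner hash: even-index sum = 458 mod 256 = 202; odd-index sum = 285 mod 256 = 29 → ca 1d.
Outer input = (K'⊕opad) ∥ inner = a0 0a 5c ∥ ca 1d.
Outer hash (tag): even-index sum = 281 mod 256 = 25; odd-index sum = 212 mod 256 = 212 → 19 d4.

19d4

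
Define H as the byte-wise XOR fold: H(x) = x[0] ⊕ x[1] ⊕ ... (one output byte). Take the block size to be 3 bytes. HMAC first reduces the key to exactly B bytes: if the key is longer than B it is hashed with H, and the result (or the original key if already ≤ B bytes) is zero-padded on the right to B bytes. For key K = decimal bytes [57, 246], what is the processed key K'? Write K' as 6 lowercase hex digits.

39f600

Key decimal bytes [57, 246] = 39 f6 is 2 bytes ≤ B = 3; zero-pad to 3 bytes: K' = 39 f6 00.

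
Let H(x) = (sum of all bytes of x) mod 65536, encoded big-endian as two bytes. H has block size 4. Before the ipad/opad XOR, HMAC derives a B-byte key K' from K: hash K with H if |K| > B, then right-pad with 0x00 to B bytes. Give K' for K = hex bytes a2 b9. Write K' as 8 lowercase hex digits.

a2b90000

Key hex bytes a2 b9 is 2 bytes ≤ B = 4; zero-pad to 4 bytes: K' = a2 b9 00 00.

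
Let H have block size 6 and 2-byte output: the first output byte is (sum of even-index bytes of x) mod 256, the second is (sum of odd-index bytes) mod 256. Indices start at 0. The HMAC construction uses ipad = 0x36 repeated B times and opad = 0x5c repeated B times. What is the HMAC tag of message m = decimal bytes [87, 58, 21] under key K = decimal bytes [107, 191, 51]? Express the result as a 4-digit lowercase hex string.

Key decimal bytes [107, 191, 51] = 6b bf 33 is 3 bytes ≤ B = 6; zero-pad to 6 bytes: K' = 6b bf 33 00 00 00.
K' ⊕ ipad = 5d 89 05 36 36 36.  K' ⊕ opad = 37 e3 6f 5c 5c 5c.
Inner input = (K'⊕ipad) ∥ m = 5d 89 05 36 36 36 ∥ 57 3a 15.
Inner hash: even-index sum = 260 mod 256 = 4; odd-index sum = 303 mod 256 = 47 → 04 2f.
Outer input = (K'⊕opad) ∥ inner = 37 e3 6f 5c 5c 5c ∥ 04 2f.
Outer hash (tag): even-index sum = 262 mod 256 = 6; odd-index sum = 458 mod 256 = 202 → 06 ca.

06ca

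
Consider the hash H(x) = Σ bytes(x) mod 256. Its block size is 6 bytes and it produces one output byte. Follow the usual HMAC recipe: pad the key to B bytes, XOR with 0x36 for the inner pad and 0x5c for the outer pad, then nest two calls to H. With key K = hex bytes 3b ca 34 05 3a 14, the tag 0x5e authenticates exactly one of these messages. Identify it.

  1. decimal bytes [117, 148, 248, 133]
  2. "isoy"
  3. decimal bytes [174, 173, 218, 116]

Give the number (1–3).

1

Key hex bytes 3b ca 34 05 3a 14 is exactly B = 6 bytes: K' = 3b ca 34 05 3a 14.
K' ⊕ ipad = 0d fc 02 33 0c 22; K' ⊕ opad = 67 96 68 59 66 48.
m1: inner = H(0d fc 02 33 0c 22 75 94 f8 85) = f2; tag = H(67 96 68 59 66 48 f2) = 5e ← matches
m2: inner = H(0d fc 02 33 0c 22 69 73 6f 79) = 30; tag = H(67 96 68 59 66 48 30) = 9c
m3: inner = H(0d fc 02 33 0c 22 ae ad da 74) = 15; tag = H(67 96 68 59 66 48 15) = 81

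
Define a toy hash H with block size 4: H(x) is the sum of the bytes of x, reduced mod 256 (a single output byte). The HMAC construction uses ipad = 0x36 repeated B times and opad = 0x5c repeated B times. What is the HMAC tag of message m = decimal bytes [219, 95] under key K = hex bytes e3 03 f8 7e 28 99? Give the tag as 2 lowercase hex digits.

Key hex bytes e3 03 f8 7e 28 99 is 6 bytes > B = 4, so hash it first: H(key) = 1d, then zero-pad to 4 bytes: K' = 1d 00 00 00.
K' ⊕ ipad = 2b 36 36 36.  K' ⊕ opad = 41 5c 5c 5c.
Inner input = (K'⊕ipad) ∥ m = 2b 36 36 36 ∥ db 5f.
Inner hash: sum = 43+54+54+54+219+95 = 519; mod 256 = 7 → 07.
Outer input = (K'⊕opad) ∥ inner = 41 5c 5c 5c ∥ 07.
Outer hash (tag): sum = 65+92+92+92+7 = 348; mod 256 = 92 → 5c.

5c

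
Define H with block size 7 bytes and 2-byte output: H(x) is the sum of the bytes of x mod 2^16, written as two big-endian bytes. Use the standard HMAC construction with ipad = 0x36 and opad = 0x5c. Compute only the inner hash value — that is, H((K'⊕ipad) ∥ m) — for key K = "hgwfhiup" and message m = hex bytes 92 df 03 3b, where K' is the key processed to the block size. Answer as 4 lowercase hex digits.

0346

Key "hgwfhiup" = 68 67 77 66 68 69 75 70 is 8 bytes > B = 7, so hash it first: H(key) = 03 62, then zero-pad to 7 bytes: K' = 03 62 00 00 00 00 00.
K' ⊕ ipad = 35 54 36 36 36 36 36.
Inner input = 35 54 36 36 36 36 36 ∥ 92 df 03 3b.
Inner hash: sum = 53+84+54+54+54+54+54+146+223+3+59 = 838 → 03 46.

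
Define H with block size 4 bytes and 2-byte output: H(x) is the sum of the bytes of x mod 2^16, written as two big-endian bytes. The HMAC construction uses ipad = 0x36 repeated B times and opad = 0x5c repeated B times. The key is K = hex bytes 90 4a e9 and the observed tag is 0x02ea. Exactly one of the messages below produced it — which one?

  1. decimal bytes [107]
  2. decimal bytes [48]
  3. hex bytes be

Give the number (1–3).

Key hex bytes 90 4a e9 is 3 bytes ≤ B = 4; zero-pad to 4 bytes: K' = 90 4a e9 00.
K' ⊕ ipad = a6 7c df 36; K' ⊕ opad = cc 16 b5 5c.
m1: inner = H(a6 7c df 36 6b) = 02 a2; tag = H(cc 16 b5 5c 02 a2) = 0297
m2: inner = H(a6 7c df 36 30) = 02 67; tag = H(cc 16 b5 5c 02 67) = 025c
m3: inner = H(a6 7c df 36 be) = 02 f5; tag = H(cc 16 b5 5c 02 f5) = 02ea ← matches

3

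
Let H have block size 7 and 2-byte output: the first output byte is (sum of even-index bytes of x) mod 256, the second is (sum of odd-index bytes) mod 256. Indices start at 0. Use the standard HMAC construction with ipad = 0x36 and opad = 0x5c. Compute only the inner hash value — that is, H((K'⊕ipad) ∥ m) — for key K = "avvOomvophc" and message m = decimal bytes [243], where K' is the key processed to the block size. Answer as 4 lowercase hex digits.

Key "avvOomvophc" = 61 76 76 4f 6f 6d 76 6f 70 68 63 is 11 bytes > B = 7, so hash it first: H(key) = 8f 09, then zero-pad to 7 bytes: K' = 8f 09 00 00 00 00 00.
K' ⊕ ipad = b9 3f 36 36 36 36 36.
Inner input = b9 3f 36 36 36 36 36 ∥ f3.
Inner hash: even-index sum = 347 mod 256 = 91; odd-index sum = 414 mod 256 = 158 → 5b 9e.

5b9e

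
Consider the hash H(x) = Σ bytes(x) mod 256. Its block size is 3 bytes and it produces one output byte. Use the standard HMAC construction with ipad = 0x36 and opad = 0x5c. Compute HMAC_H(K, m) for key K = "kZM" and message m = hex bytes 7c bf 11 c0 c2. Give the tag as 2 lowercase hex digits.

Key "kZM" = 6b 5a 4d is exactly B = 3 bytes: K' = 6b 5a 4d.
K' ⊕ ipad = 5d 6c 7b.  K' ⊕ opad = 37 06 11.
Inner input = (K'⊕ipad) ∥ m = 5d 6c 7b ∥ 7c bf 11 c0 c2.
Inner hash: sum = 93+108+123+124+191+17+192+194 = 1042; mod 256 = 18 → 12.
Outer input = (K'⊕opad) ∥ inner = 37 06 11 ∥ 12.
Outer hash (tag): sum = 55+6+17+18 = 96 → 60.

60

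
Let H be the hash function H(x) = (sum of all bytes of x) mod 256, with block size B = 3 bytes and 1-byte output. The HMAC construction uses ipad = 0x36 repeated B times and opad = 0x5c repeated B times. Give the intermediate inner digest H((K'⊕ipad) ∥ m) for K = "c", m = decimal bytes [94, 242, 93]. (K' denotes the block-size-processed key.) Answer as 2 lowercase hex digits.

6e

Key "c" = 63 is 1 byte ≤ B = 3; zero-pad to 3 bytes: K' = 63 00 00.
K' ⊕ ipad = 55 36 36.
Inner input = 55 36 36 ∥ 5e f2 5d.
Inner hash: sum = 85+54+54+94+242+93 = 622; mod 256 = 110 → 6e.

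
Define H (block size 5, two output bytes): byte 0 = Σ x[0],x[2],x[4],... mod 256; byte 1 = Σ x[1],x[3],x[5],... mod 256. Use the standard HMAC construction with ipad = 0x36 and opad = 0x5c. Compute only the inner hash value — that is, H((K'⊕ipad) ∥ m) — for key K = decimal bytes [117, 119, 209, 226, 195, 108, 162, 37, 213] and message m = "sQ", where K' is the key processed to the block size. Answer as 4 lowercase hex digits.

7385

Key decimal bytes [117, 119, 209, 226, 195, 108, 162, 37, 213] = 75 77 d1 e2 c3 6c a2 25 d5 is 9 bytes > B = 5, so hash it first: H(key) = 80 ea, then zero-pad to 5 bytes: K' = 80 ea 00 00 00.
K' ⊕ ipad = b6 dc 36 36 36.
Inner input = b6 dc 36 36 36 ∥ 73 51.
Inner hash: even-index sum = 371 mod 256 = 115; odd-index sum = 389 mod 256 = 133 → 73 85.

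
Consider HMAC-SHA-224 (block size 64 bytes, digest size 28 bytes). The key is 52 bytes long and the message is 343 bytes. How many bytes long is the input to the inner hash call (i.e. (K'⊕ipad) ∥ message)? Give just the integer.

Key is 52 ≤ 64 bytes, zero-padded: |K'| = 64.
Inner input = (K'⊕ipad) ∥ m → 64 + 343 = 407 bytes.

407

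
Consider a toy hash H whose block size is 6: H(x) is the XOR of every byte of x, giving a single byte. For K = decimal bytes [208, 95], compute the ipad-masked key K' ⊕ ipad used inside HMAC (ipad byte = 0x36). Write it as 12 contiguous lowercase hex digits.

Key decimal bytes [208, 95] = d0 5f is 2 bytes ≤ B = 6; zero-pad to 6 bytes: K' = d0 5f 00 00 00 00.
XOR each byte with 0x36: d0⊕36=e6, 5f⊕36=69, 00⊕36=36, 00⊕36=36, 00⊕36=36, 00⊕36=36.

e66936363636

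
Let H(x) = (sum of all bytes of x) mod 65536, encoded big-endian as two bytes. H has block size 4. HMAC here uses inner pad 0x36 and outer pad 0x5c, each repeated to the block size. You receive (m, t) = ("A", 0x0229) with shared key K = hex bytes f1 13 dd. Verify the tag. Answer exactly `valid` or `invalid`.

Key hex bytes f1 13 dd is 3 bytes ≤ B = 4; zero-pad to 4 bytes: K' = f1 13 dd 00.
K' ⊕ ipad = c7 25 eb 36; K' ⊕ opad = ad 4f 81 5c.
Inner hash: sum = 199+37+235+54+65 = 590 → 02 4e.
Outer hash (recomputed tag): sum = 173+79+129+92+2+78 = 553 → 02 29.
Recomputed tag = 0229; claimed = 0229 → match.

valid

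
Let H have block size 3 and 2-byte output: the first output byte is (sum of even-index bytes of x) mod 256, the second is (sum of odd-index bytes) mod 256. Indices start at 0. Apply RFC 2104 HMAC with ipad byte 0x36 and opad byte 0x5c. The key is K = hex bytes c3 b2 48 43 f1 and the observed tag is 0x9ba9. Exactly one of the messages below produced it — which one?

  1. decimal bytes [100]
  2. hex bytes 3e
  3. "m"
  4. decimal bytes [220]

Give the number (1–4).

Key hex bytes c3 b2 48 43 f1 is 5 bytes > B = 3, so hash it first: H(key) = fc f5, then zero-pad to 3 bytes: K' = fc f5 00.
K' ⊕ ipad = ca c3 36; K' ⊕ opad = a0 a9 5c.
m1: inner = H(ca c3 36 64) = 00 27; tag = H(a0 a9 5c 00 27) = 23a9
m2: inner = H(ca c3 36 3e) = 00 01; tag = H(a0 a9 5c 00 01) = fda9
m3: inner = H(ca c3 36 6d) = 00 30; tag = H(a0 a9 5c 00 30) = 2ca9
m4: inner = H(ca c3 36 dc) = 00 9f; tag = H(a0 a9 5c 00 9f) = 9ba9 ← matches

4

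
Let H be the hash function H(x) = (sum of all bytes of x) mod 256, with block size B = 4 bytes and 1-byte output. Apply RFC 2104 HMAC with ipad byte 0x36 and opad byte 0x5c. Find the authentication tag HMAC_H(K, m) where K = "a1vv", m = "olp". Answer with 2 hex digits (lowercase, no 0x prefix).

27

Key "a1vv" = 61 31 76 76 is exactly B = 4 bytes: K' = 61 31 76 76.
K' ⊕ ipad = 57 07 40 40.  K' ⊕ opad = 3d 6d 2a 2a.
Inner input = (K'⊕ipad) ∥ m = 57 07 40 40 ∥ 6f 6c 70.
Inner hash: sum = 87+7+64+64+111+108+112 = 553; mod 256 = 41 → 29.
Outer input = (K'⊕opad) ∥ inner = 3d 6d 2a 2a ∥ 29.
Outer hash (tag): sum = 61+109+42+42+41 = 295; mod 256 = 39 → 27.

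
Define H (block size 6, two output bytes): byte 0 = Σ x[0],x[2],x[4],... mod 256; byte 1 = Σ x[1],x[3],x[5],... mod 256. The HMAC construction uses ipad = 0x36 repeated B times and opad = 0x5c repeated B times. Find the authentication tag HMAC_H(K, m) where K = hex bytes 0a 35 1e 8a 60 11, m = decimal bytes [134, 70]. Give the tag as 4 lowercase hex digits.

Key hex bytes 0a 35 1e 8a 60 11 is exactly B = 6 bytes: K' = 0a 35 1e 8a 60 11.
K' ⊕ ipad = 3c 03 28 bc 56 27.  K' ⊕ opad = 56 69 42 d6 3c 4d.
Inner input = (K'⊕ipad) ∥ m = 3c 03 28 bc 56 27 ∥ 86 46.
Inner hash: even-index sum = 320 mod 256 = 64; odd-index sum = 300 mod 256 = 44 → 40 2c.
Outer input = (K'⊕opad) ∥ inner = 56 69 42 d6 3c 4d ∥ 40 2c.
Outer hash (tag): even-index sum = 276 mod 256 = 20; odd-index sum = 440 mod 256 = 184 → 14 b8.

14b8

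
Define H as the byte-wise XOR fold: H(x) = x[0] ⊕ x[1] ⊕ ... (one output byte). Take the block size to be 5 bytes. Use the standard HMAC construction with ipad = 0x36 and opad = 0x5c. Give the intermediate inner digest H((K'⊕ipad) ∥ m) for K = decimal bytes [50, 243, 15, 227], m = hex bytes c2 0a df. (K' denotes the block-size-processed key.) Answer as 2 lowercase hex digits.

Key decimal bytes [50, 243, 15, 227] = 32 f3 0f e3 is 4 bytes ≤ B = 5; zero-pad to 5 bytes: K' = 32 f3 0f e3 00.
K' ⊕ ipad = 04 c5 39 d5 36.
Inner input = 04 c5 39 d5 36 ∥ c2 0a df.
Inner hash: XOR 04⊕c5⊕39⊕d5⊕36⊕c2⊕0a⊕df = 0c.

0c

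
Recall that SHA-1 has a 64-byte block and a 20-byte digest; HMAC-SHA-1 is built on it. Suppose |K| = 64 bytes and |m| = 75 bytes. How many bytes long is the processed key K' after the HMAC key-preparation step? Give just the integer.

Key is 64 ≤ 64 bytes, zero-padded: |K'| = 64.

64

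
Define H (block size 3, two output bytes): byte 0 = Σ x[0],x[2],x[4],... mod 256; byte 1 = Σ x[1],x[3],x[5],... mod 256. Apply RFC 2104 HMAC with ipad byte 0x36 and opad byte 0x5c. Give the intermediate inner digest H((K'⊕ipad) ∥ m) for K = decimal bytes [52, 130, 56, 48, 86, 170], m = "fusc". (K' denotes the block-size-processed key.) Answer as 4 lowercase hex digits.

Key decimal bytes [52, 130, 56, 48, 86, 170] = 34 82 38 30 56 aa is 6 bytes > B = 3, so hash it first: H(key) = c2 5c, then zero-pad to 3 bytes: K' = c2 5c 00.
K' ⊕ ipad = f4 6a 36.
Inner input = f4 6a 36 ∥ 66 75 73 63.
Inner hash: even-index sum = 514 mod 256 = 2; odd-index sum = 323 mod 256 = 67 → 02 43.

0243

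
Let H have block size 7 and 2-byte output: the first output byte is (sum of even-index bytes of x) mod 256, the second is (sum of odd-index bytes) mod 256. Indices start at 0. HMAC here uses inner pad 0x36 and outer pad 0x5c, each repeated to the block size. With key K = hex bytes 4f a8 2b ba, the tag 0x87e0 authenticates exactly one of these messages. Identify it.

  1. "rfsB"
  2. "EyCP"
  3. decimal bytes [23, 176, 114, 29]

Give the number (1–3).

1

Key hex bytes 4f a8 2b ba is 4 bytes ≤ B = 7; zero-pad to 7 bytes: K' = 4f a8 2b ba 00 00 00.
K' ⊕ ipad = 79 9e 1d 8c 36 36 36; K' ⊕ opad = 13 f4 77 e6 5c 5c 5c.
m1: inner = H(79 9e 1d 8c 36 36 36 72 66 73 42) = aa 45; tag = H(13 f4 77 e6 5c 5c 5c aa 45) = 87e0 ← matches
m2: inner = H(79 9e 1d 8c 36 36 36 45 79 43 50) = cb e8; tag = H(13 f4 77 e6 5c 5c 5c cb e8) = 2a01
m3: inner = H(79 9e 1d 8c 36 36 36 17 b0 72 1d) = cf e9; tag = H(13 f4 77 e6 5c 5c 5c cf e9) = 2b05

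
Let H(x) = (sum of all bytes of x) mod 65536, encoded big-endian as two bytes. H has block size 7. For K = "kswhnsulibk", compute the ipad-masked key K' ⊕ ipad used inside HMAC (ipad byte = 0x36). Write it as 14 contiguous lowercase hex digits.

Key "kswhnsulibk" = 6b 73 77 68 6e 73 75 6c 69 62 6b is 11 bytes > B = 7, so hash it first: H(key) = 04 b5, then zero-pad to 7 bytes: K' = 04 b5 00 00 00 00 00.
XOR each byte with 0x36: 04⊕36=32, b5⊕36=83, 00⊕36=36, 00⊕36=36, 00⊕36=36, 00⊕36=36, 00⊕36=36.

32833636363636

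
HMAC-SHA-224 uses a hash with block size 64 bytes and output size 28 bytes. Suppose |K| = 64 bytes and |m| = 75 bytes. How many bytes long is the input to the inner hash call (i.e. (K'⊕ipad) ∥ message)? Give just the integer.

Key is 64 ≤ 64 bytes, zero-padded: |K'| = 64.
Inner input = (K'⊕ipad) ∥ m → 64 + 75 = 139 bytes.

139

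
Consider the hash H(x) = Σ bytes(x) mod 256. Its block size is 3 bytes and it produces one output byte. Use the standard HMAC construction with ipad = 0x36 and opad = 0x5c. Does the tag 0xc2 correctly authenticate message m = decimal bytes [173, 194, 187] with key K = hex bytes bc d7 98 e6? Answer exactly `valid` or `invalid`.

Key hex bytes bc d7 98 e6 is 4 bytes > B = 3, so hash it first: H(key) = 11, then zero-pad to 3 bytes: K' = 11 00 00.
K' ⊕ ipad = 27 36 36; K' ⊕ opad = 4d 5c 5c.
Inner hash: sum = 39+54+54+173+194+187 = 701; mod 256 = 189 → bd.
Outer hash (recomputed tag): sum = 77+92+92+189 = 450; mod 256 = 194 → c2.
Recomputed tag = c2; claimed = c2 → match.

valid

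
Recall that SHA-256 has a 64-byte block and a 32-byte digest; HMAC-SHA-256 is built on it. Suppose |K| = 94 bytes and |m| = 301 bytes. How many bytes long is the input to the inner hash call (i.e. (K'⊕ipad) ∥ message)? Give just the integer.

365

Key is 94 > 64 bytes, so it is hashed to 32 bytes then zero-padded to 64: |K'| = 64.
Inner input = (K'⊕ipad) ∥ m → 64 + 301 = 365 bytes.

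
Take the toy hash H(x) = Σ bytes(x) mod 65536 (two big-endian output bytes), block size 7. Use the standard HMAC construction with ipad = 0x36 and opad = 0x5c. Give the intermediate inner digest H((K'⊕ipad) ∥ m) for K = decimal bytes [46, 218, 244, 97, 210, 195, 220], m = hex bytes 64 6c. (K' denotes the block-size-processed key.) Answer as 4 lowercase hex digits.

05b0

Key decimal bytes [46, 218, 244, 97, 210, 195, 220] = 2e da f4 61 d2 c3 dc is exactly B = 7 bytes: K' = 2e da f4 61 d2 c3 dc.
K' ⊕ ipad = 18 ec c2 57 e4 f5 ea.
Inner input = 18 ec c2 57 e4 f5 ea ∥ 64 6c.
Inner hash: sum = 24+236+194+87+228+245+234+100+108 = 1456 → 05 b0.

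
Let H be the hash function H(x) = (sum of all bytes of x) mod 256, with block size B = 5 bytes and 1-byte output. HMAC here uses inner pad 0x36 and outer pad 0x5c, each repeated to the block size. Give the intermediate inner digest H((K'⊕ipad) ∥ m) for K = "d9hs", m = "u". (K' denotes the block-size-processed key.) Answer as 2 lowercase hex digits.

af

Key "d9hs" = 64 39 68 73 is 4 bytes ≤ B = 5; zero-pad to 5 bytes: K' = 64 39 68 73 00.
K' ⊕ ipad = 52 0f 5e 45 36.
Inner input = 52 0f 5e 45 36 ∥ 75.
Inner hash: sum = 82+15+94+69+54+117 = 431; mod 256 = 175 → af.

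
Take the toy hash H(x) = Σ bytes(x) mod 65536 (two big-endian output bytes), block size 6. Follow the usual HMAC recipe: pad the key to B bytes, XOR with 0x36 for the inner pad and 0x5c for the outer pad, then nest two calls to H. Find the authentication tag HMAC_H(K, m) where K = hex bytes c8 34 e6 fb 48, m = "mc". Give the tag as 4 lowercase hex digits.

Key hex bytes c8 34 e6 fb 48 is 5 bytes ≤ B = 6; zero-pad to 6 bytes: K' = c8 34 e6 fb 48 00.
K' ⊕ ipad = fe 02 d0 cd 7e 36.  K' ⊕ opad = 94 68 ba a7 14 5c.
Inner input = (K'⊕ipad) ∥ m = fe 02 d0 cd 7e 36 ∥ 6d 63.
Inner hash: sum = 254+2+208+205+126+54+109+99 = 1057 → 04 21.
Outer input = (K'⊕opad) ∥ inner = 94 68 ba a7 14 5c ∥ 04 21.
Outer hash (tag): sum = 148+104+186+167+20+92+4+33 = 754 → 02 f2.

02f2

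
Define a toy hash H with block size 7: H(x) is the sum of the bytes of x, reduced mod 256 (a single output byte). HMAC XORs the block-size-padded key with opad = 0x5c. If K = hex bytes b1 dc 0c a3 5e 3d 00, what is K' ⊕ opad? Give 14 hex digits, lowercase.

Key hex bytes b1 dc 0c a3 5e 3d 00 is exactly B = 7 bytes: K' = b1 dc 0c a3 5e 3d 00.
XOR each byte with 0x5c: b1⊕5c=ed, dc⊕5c=80, 0c⊕5c=50, a3⊕5c=ff, 5e⊕5c=02, 3d⊕5c=61, 00⊕5c=5c.

ed8050ff02615c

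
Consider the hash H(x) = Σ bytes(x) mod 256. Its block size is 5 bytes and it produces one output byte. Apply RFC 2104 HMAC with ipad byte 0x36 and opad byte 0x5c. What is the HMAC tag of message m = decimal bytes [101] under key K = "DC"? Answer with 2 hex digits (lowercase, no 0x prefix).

39

Key "DC" = 44 43 is 2 bytes ≤ B = 5; zero-pad to 5 bytes: K' = 44 43 00 00 00.
K' ⊕ ipad = 72 75 36 36 36.  K' ⊕ opad = 18 1f 5c 5c 5c.
Inner input = (K'⊕ipad) ∥ m = 72 75 36 36 36 ∥ 65.
Inner hash: sum = 114+117+54+54+54+101 = 494; mod 256 = 238 → ee.
Outer input = (K'⊕opad) ∥ inner = 18 1f 5c 5c 5c ∥ ee.
Outer hash (tag): sum = 24+31+92+92+92+238 = 569; mod 256 = 57 → 39.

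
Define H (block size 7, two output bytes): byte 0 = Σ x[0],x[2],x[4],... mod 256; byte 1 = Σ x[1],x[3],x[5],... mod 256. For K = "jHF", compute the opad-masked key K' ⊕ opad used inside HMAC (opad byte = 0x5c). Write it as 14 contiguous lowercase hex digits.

36141a5c5c5c5c

Key "jHF" = 6a 48 46 is 3 bytes ≤ B = 7; zero-pad to 7 bytes: K' = 6a 48 46 00 00 00 00.
XOR each byte with 0x5c: 6a⊕5c=36, 48⊕5c=14, 46⊕5c=1a, 00⊕5c=5c, 00⊕5c=5c, 00⊕5c=5c, 00⊕5c=5c.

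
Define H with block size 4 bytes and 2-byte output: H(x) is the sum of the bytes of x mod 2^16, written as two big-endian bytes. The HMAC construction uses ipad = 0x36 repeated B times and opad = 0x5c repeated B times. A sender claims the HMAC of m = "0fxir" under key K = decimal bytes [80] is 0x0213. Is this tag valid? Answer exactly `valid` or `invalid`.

Key decimal bytes [80] = 50 is 1 byte ≤ B = 4; zero-pad to 4 bytes: K' = 50 00 00 00.
K' ⊕ ipad = 66 36 36 36; K' ⊕ opad = 0c 5c 5c 5c.
Inner hash: sum = 102+54+54+54+48+102+120+105+114 = 753 → 02 f1.
Outer hash (recomputed tag): sum = 12+92+92+92+2+241 = 531 → 02 13.
Recomputed tag = 0213; claimed = 0213 → match.

valid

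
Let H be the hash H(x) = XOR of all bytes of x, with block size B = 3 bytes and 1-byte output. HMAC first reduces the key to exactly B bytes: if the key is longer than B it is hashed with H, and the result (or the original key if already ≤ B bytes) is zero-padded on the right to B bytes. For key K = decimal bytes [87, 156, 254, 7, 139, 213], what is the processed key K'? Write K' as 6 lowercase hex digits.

6c0000

|K| = 6 > B = 3, so first hash the key.
H(K): XOR 57⊕9c⊕fe⊕07⊕8b⊕d5 = 6c.
Zero-pad H(K) = 6c to 3 bytes: K' = 6c 00 00.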